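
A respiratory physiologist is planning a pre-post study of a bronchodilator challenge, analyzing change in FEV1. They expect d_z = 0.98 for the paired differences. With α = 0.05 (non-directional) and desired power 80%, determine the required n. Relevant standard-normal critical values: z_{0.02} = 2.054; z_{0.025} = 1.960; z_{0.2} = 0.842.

n = 9 pairs

For a paired (one-sample on differences) test: n = ((z_{α/2} + z_β) / d)².
z_{α/2} + z_β = 1.960 + 0.842 = 2.802.
n = (2.802 / 0.98)² = 2.859² = 8.17.
Round up.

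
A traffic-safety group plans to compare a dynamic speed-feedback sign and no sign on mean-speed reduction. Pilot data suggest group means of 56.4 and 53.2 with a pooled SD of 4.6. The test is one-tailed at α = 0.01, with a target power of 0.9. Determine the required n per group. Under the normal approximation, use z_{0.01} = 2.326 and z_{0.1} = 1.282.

Cohen's d = |M₁ − M₂| / SD_pooled = |56.4 − 53.2| / 4.6 = 3.2 / 4.6 = 0.696.
For two independent groups with equal n: n = 2·((z_{α} + z_β) / d)².
z_{α} + z_β = 2.326 + 1.282 = 3.608.
n = 2 × (3.608 / 0.696)² = 2 × 5.184² = 2 × 26.87 = 53.7.
Round up to the next whole participant.

n = 54 per group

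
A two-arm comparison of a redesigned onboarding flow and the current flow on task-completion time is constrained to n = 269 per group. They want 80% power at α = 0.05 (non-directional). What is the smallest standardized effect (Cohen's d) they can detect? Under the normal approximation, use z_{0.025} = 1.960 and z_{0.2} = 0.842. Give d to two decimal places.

d_min ≈ 0.24

For two independent groups of n = 269 each: d_min = (z_{α/2} + z_β)·√(2/n).
z-sum = 1.960 + 0.842 = 2.802.
d_min = 2.802 × √(2/269) = 2.802 × 0.0862 = 0.242.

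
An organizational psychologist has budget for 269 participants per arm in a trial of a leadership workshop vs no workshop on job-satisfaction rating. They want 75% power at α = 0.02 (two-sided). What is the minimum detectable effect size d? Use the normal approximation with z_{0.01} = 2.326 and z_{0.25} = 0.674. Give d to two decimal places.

d_min ≈ 0.26

For two independent groups of n = 269 each: d_min = (z_{α/2} + z_β)·√(2/n).
z-sum = 2.326 + 0.674 = 3.000.
d_min = 3.000 × √(2/269) = 3.000 × 0.0862 = 0.259.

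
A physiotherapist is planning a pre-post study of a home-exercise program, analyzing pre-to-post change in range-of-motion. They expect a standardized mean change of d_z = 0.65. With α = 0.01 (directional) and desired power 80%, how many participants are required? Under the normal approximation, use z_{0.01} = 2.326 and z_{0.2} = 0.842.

n = 24 pairs

For a paired (one-sample on differences) test: n = ((z_{α} + z_β) / d)².
z_{α} + z_β = 2.326 + 0.842 = 3.168.
n = (3.168 / 0.65)² = 4.874² = 23.75.
Round up.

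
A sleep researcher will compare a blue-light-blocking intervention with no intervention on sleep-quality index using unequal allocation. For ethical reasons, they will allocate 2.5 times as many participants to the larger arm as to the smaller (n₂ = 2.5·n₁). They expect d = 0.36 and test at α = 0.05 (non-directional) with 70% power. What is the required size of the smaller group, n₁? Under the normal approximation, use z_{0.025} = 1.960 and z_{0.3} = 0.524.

With allocation ratio k = n₂/n₁ = 2.5, Var(x̄₁−x̄₂) = σ²(1/n₁ + 1/(k·n₁)) = σ²·(k+1)/(k·n₁).
So n₁ = (1 + 1/k)·((z_{α/2} + z_β)/d)² = 1.400 × (2.484/0.36)².
n₁ = 1.400 × 47.61 = 66.7.
Round up: n₁ = 67, giving n₂ = ⌈2.5 × 67⌉ = ⌈167.5⌉ = 168.

n₁ = 67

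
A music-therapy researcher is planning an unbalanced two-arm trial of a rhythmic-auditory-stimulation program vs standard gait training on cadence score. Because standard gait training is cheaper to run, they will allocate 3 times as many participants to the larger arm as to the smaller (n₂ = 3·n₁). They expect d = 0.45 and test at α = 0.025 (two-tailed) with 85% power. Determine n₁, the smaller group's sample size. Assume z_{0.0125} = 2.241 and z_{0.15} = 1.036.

n₁ = 71

With allocation ratio k = n₂/n₁ = 3, Var(x̄₁−x̄₂) = σ²(1/n₁ + 1/(k·n₁)) = σ²·(k+1)/(k·n₁).
So n₁ = (1 + 1/k)·((z_{α/2} + z_β)/d)² = 1.333 × (3.277/0.45)².
n₁ = 1.333 × 53.03 = 70.7.
Round up: n₁ = 71, giving n₂ = 3 × 71 = 213.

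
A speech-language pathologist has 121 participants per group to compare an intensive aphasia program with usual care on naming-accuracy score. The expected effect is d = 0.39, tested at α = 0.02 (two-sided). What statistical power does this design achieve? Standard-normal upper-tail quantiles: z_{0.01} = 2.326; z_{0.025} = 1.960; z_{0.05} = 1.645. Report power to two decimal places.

For two equal groups, power = Φ(d·√(n/2) − z_{α/2}).
d·√(n/2) = 0.39 × √(121/2) = 0.39 × 7.778 = 3.033.
z_β = 3.033 − 2.326 = 0.707.
Power = Φ(0.707) = 0.760.

power ≈ 0.76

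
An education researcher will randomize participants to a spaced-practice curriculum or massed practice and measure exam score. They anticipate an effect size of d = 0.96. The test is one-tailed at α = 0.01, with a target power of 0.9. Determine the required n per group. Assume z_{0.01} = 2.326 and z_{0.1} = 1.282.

n = 29 per group

For two independent groups with equal n: n = 2·((z_{α} + z_β) / d)².
z_{α} + z_β = 2.326 + 1.282 = 3.608.
n = 2 × (3.608 / 0.96)² = 2 × 3.758² = 2 × 14.13 = 28.3.
Round up to the next whole participant.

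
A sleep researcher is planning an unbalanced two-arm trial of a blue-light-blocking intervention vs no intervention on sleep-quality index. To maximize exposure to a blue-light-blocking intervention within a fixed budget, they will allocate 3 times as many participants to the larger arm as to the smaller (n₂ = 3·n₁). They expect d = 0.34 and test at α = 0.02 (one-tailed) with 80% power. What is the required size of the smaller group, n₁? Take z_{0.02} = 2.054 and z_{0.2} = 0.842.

With allocation ratio k = n₂/n₁ = 3, Var(x̄₁−x̄₂) = σ²(1/n₁ + 1/(k·n₁)) = σ²·(k+1)/(k·n₁).
So n₁ = (1 + 1/k)·((z_{α} + z_β)/d)² = 1.333 × (2.896/0.34)².
n₁ = 1.333 × 72.55 = 96.7.
Round up: n₁ = 97, giving n₂ = 3 × 97 = 291.

n₁ = 97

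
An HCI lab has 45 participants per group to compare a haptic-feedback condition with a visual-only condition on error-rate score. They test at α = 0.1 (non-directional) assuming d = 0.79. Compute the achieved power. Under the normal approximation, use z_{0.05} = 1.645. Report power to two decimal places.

power ≈ 0.98

For two equal groups, power = Φ(d·√(n/2) − z_{α/2}).
d·√(n/2) = 0.79 × √(45/2) = 0.79 × 4.743 = 3.747.
z_β = 3.747 − 1.645 = 2.102.
Power = Φ(2.102) = 0.982.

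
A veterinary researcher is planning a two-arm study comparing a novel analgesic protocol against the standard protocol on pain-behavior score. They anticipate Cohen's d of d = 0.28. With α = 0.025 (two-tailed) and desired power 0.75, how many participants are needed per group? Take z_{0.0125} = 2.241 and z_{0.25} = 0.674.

For two independent groups with equal n: n = 2·((z_{α/2} + z_β) / d)².
z_{α/2} + z_β = 2.241 + 0.674 = 2.915.
n = 2 × (2.915 / 0.28)² = 2 × 10.411² = 2 × 108.38 = 216.8.
Round up to the next whole participant.

n = 217 per group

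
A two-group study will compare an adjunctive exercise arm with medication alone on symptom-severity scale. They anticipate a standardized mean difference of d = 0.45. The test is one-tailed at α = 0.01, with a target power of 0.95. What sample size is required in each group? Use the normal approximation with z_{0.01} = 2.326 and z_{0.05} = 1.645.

For two independent groups with equal n: n = 2·((z_{α} + z_β) / d)².
z_{α} + z_β = 2.326 + 1.645 = 3.971.
n = 2 × (3.971 / 0.45)² = 2 × 8.824² = 2 × 77.87 = 155.7.
Round up to the next whole participant.

n = 156 per group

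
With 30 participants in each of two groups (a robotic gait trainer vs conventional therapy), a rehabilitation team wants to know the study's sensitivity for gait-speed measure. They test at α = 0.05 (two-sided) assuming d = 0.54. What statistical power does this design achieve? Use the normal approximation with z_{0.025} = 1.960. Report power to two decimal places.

For two equal groups, power = Φ(d·√(n/2) − z_{α/2}).
d·√(n/2) = 0.54 × √(30/2) = 0.54 × 3.873 = 2.091.
z_β = 2.091 − 1.960 = 0.131.
Power = Φ(0.131) = 0.552.

power ≈ 0.55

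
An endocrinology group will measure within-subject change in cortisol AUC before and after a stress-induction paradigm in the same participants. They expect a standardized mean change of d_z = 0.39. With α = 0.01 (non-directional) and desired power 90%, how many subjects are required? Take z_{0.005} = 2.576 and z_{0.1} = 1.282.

For a paired (one-sample on differences) test: n = ((z_{α/2} + z_β) / d)².
z_{α/2} + z_β = 2.576 + 1.282 = 3.858.
n = (3.858 / 0.39)² = 9.892² = 97.86.
Round up.

n = 98 pairs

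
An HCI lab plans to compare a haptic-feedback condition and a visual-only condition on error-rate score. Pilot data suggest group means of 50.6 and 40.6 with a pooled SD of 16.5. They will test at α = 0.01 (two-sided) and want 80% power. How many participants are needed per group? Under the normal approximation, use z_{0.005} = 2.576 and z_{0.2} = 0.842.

n = 64 per group

Cohen's d = |M₁ − M₂| / SD_pooled = |50.6 − 40.6| / 16.5 = 10.0 / 16.5 = 0.606.
For two independent groups with equal n: n = 2·((z_{α/2} + z_β) / d)².
z_{α/2} + z_β = 2.576 + 0.842 = 3.418.
n = 2 × (3.418 / 0.606)² = 2 × 5.640² = 2 × 31.81 = 63.6.
Round up to the next whole participant.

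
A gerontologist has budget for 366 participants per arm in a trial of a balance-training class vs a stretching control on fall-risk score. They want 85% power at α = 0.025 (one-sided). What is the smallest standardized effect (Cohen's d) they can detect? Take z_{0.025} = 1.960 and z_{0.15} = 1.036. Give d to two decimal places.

For two independent groups of n = 366 each: d_min = (z_{α} + z_β)·√(2/n).
z-sum = 1.960 + 1.036 = 2.996.
d_min = 2.996 × √(2/366) = 2.996 × 0.0739 = 0.221.

d_min ≈ 0.22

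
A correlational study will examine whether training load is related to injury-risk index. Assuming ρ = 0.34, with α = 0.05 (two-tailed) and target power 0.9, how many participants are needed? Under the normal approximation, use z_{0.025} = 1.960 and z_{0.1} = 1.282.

Fisher's z: C = ½·ln((1+r)/(1−r)) = ½·ln(2.0303) = 0.3541.
n = ((z_{α/2} + z_β)/C)² + 3.
(1.960 + 1.282) / 0.3541 = 3.242 / 0.3541 = 9.156.
n = 9.156² + 3 = 83.83 + 3 = 86.8.
Round up.

n = 87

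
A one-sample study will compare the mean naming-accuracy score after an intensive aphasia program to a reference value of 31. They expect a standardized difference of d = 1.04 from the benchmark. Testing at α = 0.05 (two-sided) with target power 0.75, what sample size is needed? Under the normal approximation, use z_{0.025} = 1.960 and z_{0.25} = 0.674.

n = 7

For a one-sample test: n = ((z_{α/2} + z_β) / d)².
z_{α/2} + z_β = 1.960 + 0.674 = 2.634.
n = (2.634 / 1.04)² = 2.533² = 6.41.
Round up.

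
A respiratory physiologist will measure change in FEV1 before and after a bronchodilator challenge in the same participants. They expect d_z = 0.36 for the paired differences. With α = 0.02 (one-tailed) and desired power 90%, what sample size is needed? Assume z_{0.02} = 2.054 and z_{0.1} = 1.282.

n = 86 pairs

For a paired (one-sample on differences) test: n = ((z_{α} + z_β) / d)².
z_{α} + z_β = 2.054 + 1.282 = 3.336.
n = (3.336 / 0.36)² = 9.267² = 85.87.
Round up.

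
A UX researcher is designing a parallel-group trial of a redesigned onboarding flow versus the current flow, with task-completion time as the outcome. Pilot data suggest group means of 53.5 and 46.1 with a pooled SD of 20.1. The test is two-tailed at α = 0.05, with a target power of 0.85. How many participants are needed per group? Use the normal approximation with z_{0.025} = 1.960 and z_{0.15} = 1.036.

n = 133 per group

Cohen's d = |M₁ − M₂| / SD_pooled = |53.5 − 46.1| / 20.1 = 7.4 / 20.1 = 0.368.
For two independent groups with equal n: n = 2·((z_{α/2} + z_β) / d)².
z_{α/2} + z_β = 1.960 + 1.036 = 2.996.
n = 2 × (2.996 / 0.368)² = 2 × 8.141² = 2 × 66.28 = 132.6.
Round up to the next whole participant.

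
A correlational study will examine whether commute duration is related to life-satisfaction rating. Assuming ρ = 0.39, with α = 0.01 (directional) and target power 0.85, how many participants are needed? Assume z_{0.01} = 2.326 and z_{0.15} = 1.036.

n = 70

Fisher's z: C = ½·ln((1+r)/(1−r)) = ½·ln(2.2787) = 0.4118.
n = ((z_{α} + z_β)/C)² + 3.
(2.326 + 1.036) / 0.4118 = 3.362 / 0.4118 = 8.164.
n = 8.164² + 3 = 66.65 + 3 = 69.7.
Round up.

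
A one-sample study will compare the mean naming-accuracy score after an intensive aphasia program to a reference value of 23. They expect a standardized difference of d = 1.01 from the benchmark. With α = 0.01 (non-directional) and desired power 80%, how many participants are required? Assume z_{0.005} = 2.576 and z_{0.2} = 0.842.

n = 12

For a one-sample test: n = ((z_{α/2} + z_β) / d)².
z_{α/2} + z_β = 2.576 + 0.842 = 3.418.
n = (3.418 / 1.01)² = 3.384² = 11.45.
Round up.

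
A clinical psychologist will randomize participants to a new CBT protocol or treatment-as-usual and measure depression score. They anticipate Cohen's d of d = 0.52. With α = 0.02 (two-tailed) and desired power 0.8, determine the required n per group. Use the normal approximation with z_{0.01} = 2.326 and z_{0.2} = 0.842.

For two independent groups with equal n: n = 2·((z_{α/2} + z_β) / d)².
z_{α/2} + z_β = 2.326 + 0.842 = 3.168.
n = 2 × (3.168 / 0.52)² = 2 × 6.092² = 2 × 37.12 = 74.2.
Round up to the next whole participant.

n = 75 per group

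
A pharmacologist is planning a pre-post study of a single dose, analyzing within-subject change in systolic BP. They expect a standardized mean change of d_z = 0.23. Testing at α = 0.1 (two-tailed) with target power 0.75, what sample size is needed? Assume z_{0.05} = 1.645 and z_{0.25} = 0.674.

n = 102 pairs

For a paired (one-sample on differences) test: n = ((z_{α/2} + z_β) / d)².
z_{α/2} + z_β = 1.645 + 0.674 = 2.319.
n = (2.319 / 0.23)² = 10.083² = 101.66.
Round up.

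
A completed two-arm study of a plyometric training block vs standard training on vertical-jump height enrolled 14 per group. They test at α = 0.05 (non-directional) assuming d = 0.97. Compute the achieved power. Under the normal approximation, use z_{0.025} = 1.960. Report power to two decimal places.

power ≈ 0.73

For two equal groups, power = Φ(d·√(n/2) − z_{α/2}).
d·√(n/2) = 0.97 × √(14/2) = 0.97 × 2.646 = 2.566.
z_β = 2.566 − 1.960 = 0.606.
Power = Φ(0.606) = 0.728.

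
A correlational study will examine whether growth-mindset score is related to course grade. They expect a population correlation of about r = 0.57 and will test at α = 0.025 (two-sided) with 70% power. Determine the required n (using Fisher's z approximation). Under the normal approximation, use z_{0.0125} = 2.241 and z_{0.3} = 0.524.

n = 22

Fisher's z: C = ½·ln((1+r)/(1−r)) = ½·ln(3.6512) = 0.6475.
n = ((z_{α/2} + z_β)/C)² + 3.
(2.241 + 0.524) / 0.6475 = 2.765 / 0.6475 = 4.270.
n = 4.270² + 3 = 18.24 + 3 = 21.2.
Round up.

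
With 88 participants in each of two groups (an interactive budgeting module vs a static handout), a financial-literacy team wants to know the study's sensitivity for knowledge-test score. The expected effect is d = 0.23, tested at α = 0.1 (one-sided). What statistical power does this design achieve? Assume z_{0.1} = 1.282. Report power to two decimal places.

power ≈ 0.60

For two equal groups, power = Φ(d·√(n/2) − z_{α}).
d·√(n/2) = 0.23 × √(88/2) = 0.23 × 6.633 = 1.526.
z_β = 1.526 − 1.282 = 0.244.
Power = Φ(0.244) = 0.596.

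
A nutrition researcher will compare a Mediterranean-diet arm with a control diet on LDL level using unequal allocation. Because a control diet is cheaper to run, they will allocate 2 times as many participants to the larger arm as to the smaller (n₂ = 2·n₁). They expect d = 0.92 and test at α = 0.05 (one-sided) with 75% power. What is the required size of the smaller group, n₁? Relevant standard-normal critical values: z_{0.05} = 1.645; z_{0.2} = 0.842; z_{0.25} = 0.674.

n₁ = 10

With allocation ratio k = n₂/n₁ = 2, Var(x̄₁−x̄₂) = σ²(1/n₁ + 1/(k·n₁)) = σ²·(k+1)/(k·n₁).
So n₁ = (1 + 1/k)·((z_{α} + z_β)/d)² = 1.500 × (2.319/0.92)².
n₁ = 1.500 × 6.35 = 9.5.
Round up: n₁ = 10, giving n₂ = 2 × 10 = 20.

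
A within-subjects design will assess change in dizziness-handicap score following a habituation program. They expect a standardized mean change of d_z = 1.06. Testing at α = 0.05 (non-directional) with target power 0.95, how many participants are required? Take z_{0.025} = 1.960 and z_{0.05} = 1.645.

n = 12 pairs

For a paired (one-sample on differences) test: n = ((z_{α/2} + z_β) / d)².
z_{α/2} + z_β = 1.960 + 1.645 = 3.605.
n = (3.605 / 1.06)² = 3.401² = 11.57.
Round up.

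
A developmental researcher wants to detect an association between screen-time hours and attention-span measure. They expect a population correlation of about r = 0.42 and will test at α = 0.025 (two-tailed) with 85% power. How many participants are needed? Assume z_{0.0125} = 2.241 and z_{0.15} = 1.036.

n = 57

Fisher's z: C = ½·ln((1+r)/(1−r)) = ½·ln(2.4483) = 0.4477.
n = ((z_{α/2} + z_β)/C)² + 3.
(2.241 + 1.036) / 0.4477 = 3.277 / 0.4477 = 7.320.
n = 7.320² + 3 = 53.58 + 3 = 56.6.
Round up.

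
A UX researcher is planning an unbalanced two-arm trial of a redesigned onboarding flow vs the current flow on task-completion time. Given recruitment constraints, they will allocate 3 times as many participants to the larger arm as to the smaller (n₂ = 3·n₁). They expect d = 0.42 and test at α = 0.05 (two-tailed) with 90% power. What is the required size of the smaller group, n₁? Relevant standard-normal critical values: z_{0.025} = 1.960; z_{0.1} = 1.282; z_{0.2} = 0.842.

With allocation ratio k = n₂/n₁ = 3, Var(x̄₁−x̄₂) = σ²(1/n₁ + 1/(k·n₁)) = σ²·(k+1)/(k·n₁).
So n₁ = (1 + 1/k)·((z_{α/2} + z_β)/d)² = 1.333 × (3.242/0.42)².
n₁ = 1.333 × 59.58 = 79.4.
Round up: n₁ = 80, giving n₂ = 3 × 80 = 240.

n₁ = 80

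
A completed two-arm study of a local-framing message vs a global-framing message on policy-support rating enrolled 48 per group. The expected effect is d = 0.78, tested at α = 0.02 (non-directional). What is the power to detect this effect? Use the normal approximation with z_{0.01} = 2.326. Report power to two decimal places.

power ≈ 0.93

For two equal groups, power = Φ(d·√(n/2) − z_{α/2}).
d·√(n/2) = 0.78 × √(48/2) = 0.78 × 4.899 = 3.821.
z_β = 3.821 − 2.326 = 1.495.
Power = Φ(1.495) = 0.933.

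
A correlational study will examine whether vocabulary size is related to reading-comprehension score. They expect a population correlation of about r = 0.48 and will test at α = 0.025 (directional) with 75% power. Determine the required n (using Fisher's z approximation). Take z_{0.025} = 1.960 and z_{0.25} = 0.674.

n = 29

Fisher's z: C = ½·ln((1+r)/(1−r)) = ½·ln(2.8462) = 0.5230.
n = ((z_{α} + z_β)/C)² + 3.
(1.960 + 0.674) / 0.5230 = 2.634 / 0.5230 = 5.036.
n = 5.036² + 3 = 25.36 + 3 = 28.4.
Round up.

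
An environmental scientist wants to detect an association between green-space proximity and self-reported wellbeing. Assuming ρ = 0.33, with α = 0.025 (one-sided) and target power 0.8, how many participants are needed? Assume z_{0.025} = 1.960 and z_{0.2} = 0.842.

n = 70

Fisher's z: C = ½·ln((1+r)/(1−r)) = ½·ln(1.9851) = 0.3428.
n = ((z_{α} + z_β)/C)² + 3.
(1.960 + 0.842) / 0.3428 = 2.802 / 0.3428 = 8.174.
n = 8.174² + 3 = 66.81 + 3 = 69.8.
Round up.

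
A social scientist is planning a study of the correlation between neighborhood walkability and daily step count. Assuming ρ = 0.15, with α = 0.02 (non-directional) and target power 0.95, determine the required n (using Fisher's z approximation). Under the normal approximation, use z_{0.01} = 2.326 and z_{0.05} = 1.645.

n = 694

Fisher's z: C = ½·ln((1+r)/(1−r)) = ½·ln(1.3529) = 0.1511.
n = ((z_{α/2} + z_β)/C)² + 3.
(2.326 + 1.645) / 0.1511 = 3.971 / 0.1511 = 26.281.
n = 26.281² + 3 = 690.67 + 3 = 693.7.
Round up.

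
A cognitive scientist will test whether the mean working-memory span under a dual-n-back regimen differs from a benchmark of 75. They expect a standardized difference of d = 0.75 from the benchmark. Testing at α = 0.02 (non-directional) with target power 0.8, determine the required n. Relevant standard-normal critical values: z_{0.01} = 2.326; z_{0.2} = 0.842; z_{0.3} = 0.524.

n = 18

For a one-sample test: n = ((z_{α/2} + z_β) / d)².
z_{α/2} + z_β = 2.326 + 0.842 = 3.168.
n = (3.168 / 0.75)² = 4.224² = 17.84.
Round up.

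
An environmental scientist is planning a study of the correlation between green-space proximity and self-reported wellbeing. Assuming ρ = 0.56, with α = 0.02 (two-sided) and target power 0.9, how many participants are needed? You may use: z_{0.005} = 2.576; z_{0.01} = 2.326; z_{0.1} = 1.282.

Fisher's z: C = ½·ln((1+r)/(1−r)) = ½·ln(3.5455) = 0.6328.
n = ((z_{α/2} + z_β)/C)² + 3.
(2.326 + 1.282) / 0.6328 = 3.608 / 0.6328 = 5.702.
n = 5.702² + 3 = 32.51 + 3 = 35.5.
Round up.

n = 36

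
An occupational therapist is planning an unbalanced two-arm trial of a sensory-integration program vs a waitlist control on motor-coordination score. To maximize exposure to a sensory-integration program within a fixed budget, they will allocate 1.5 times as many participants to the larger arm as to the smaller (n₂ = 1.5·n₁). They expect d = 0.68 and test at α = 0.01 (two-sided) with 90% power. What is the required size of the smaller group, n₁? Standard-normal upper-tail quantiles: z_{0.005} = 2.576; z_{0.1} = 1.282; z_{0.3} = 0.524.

With allocation ratio k = n₂/n₁ = 1.5, Var(x̄₁−x̄₂) = σ²(1/n₁ + 1/(k·n₁)) = σ²·(k+1)/(k·n₁).
So n₁ = (1 + 1/k)·((z_{α/2} + z_β)/d)² = 1.667 × (3.858/0.68)².
n₁ = 1.667 × 32.19 = 53.6.
Round up: n₁ = 54, giving n₂ = 1.5 × 54 = 81.

n₁ = 54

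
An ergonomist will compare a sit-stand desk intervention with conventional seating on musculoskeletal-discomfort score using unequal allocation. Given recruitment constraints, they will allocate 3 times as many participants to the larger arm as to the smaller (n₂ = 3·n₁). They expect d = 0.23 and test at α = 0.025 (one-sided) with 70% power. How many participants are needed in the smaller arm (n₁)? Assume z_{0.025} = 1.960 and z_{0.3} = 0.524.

n₁ = 156

With allocation ratio k = n₂/n₁ = 3, Var(x̄₁−x̄₂) = σ²(1/n₁ + 1/(k·n₁)) = σ²·(k+1)/(k·n₁).
So n₁ = (1 + 1/k)·((z_{α} + z_β)/d)² = 1.333 × (2.484/0.23)².
n₁ = 1.333 × 116.64 = 155.5.
Round up: n₁ = 156, giving n₂ = 3 × 156 = 468.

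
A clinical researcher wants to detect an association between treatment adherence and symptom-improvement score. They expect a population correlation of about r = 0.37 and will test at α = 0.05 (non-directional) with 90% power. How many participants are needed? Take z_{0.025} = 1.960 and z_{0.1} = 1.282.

Fisher's z: C = ½·ln((1+r)/(1−r)) = ½·ln(2.1746) = 0.3884.
n = ((z_{α/2} + z_β)/C)² + 3.
(1.960 + 1.282) / 0.3884 = 3.242 / 0.3884 = 8.347.
n = 8.347² + 3 = 69.67 + 3 = 72.7.
Round up.

n = 73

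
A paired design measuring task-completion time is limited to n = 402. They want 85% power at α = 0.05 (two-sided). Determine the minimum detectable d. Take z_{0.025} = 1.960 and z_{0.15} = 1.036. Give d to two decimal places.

For a single sample (or paired design) of n = 402: d_min = (z_{α/2} + z_β)/√n.
z-sum = 1.960 + 1.036 = 2.996.
d_min = 2.996 / √402 = 2.996 / 20.050 = 0.149.

d_min ≈ 0.15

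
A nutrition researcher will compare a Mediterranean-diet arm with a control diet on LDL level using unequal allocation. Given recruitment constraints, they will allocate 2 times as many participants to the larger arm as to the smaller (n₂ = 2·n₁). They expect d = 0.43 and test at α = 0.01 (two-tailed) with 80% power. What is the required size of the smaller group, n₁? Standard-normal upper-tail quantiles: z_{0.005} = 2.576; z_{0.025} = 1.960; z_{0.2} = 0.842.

With allocation ratio k = n₂/n₁ = 2, Var(x̄₁−x̄₂) = σ²(1/n₁ + 1/(k·n₁)) = σ²·(k+1)/(k·n₁).
So n₁ = (1 + 1/k)·((z_{α/2} + z_β)/d)² = 1.500 × (3.418/0.43)².
n₁ = 1.500 × 63.18 = 94.8.
Round up: n₁ = 95, giving n₂ = 2 × 95 = 190.

n₁ = 95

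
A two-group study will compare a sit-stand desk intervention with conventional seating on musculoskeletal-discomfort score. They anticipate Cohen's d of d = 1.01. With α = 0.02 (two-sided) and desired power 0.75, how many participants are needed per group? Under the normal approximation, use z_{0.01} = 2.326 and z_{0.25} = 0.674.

n = 18 per group

For two independent groups with equal n: n = 2·((z_{α/2} + z_β) / d)².
z_{α/2} + z_β = 2.326 + 0.674 = 3.000.
n = 2 × (3.000 / 1.01)² = 2 × 2.970² = 2 × 8.82 = 17.6.
Round up to the next whole participant.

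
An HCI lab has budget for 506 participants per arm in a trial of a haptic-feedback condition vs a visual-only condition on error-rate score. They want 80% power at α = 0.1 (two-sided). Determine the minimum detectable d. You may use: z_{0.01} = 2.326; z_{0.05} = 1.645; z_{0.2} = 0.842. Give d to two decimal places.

For two independent groups of n = 506 each: d_min = (z_{α/2} + z_β)·√(2/n).
z-sum = 1.645 + 0.842 = 2.487.
d_min = 2.487 × √(2/506) = 2.487 × 0.0629 = 0.156.

d_min ≈ 0.16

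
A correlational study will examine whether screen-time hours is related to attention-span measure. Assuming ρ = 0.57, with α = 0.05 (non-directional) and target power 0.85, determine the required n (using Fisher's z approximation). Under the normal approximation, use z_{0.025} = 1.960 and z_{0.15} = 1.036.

n = 25

Fisher's z: C = ½·ln((1+r)/(1−r)) = ½·ln(3.6512) = 0.6475.
n = ((z_{α/2} + z_β)/C)² + 3.
(1.960 + 1.036) / 0.6475 = 2.996 / 0.6475 = 4.627.
n = 4.627² + 3 = 21.41 + 3 = 24.4.
Round up.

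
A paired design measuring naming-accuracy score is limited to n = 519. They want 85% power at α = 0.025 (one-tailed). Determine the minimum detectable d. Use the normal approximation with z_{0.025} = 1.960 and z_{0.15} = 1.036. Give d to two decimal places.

For a single sample (or paired design) of n = 519: d_min = (z_{α} + z_β)/√n.
z-sum = 1.960 + 1.036 = 2.996.
d_min = 2.996 / √519 = 2.996 / 22.782 = 0.132.

d_min ≈ 0.13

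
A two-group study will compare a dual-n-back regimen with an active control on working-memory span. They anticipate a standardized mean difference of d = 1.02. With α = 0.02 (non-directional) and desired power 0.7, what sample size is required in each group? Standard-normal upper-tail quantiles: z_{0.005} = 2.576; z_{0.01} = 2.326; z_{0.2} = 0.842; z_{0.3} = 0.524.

For two independent groups with equal n: n = 2·((z_{α/2} + z_β) / d)².
z_{α/2} + z_β = 2.326 + 0.524 = 2.850.
n = 2 × (2.850 / 1.02)² = 2 × 2.794² = 2 × 7.81 = 15.6.
Round up to the next whole participant.

n = 16 per group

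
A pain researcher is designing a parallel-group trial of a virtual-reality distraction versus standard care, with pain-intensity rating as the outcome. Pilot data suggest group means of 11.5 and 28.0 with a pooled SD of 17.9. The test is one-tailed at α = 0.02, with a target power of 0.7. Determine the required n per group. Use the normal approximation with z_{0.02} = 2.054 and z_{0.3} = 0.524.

n = 16 per group

Cohen's d = |M₁ − M₂| / SD_pooled = |11.5 − 28.0| / 17.9 = 16.5 / 17.9 = 0.922.
For two independent groups with equal n: n = 2·((z_{α} + z_β) / d)².
z_{α} + z_β = 2.054 + 0.524 = 2.578.
n = 2 × (2.578 / 0.922)² = 2 × 2.796² = 2 × 7.82 = 15.6.
Round up to the next whole participant.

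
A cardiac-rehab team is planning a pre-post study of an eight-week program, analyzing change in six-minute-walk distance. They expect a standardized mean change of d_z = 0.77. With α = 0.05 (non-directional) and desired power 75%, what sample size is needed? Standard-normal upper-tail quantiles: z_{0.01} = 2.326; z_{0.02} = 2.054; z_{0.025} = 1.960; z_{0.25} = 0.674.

For a paired (one-sample on differences) test: n = ((z_{α/2} + z_β) / d)².
z_{α/2} + z_β = 1.960 + 0.674 = 2.634.
n = (2.634 / 0.77)² = 3.421² = 11.70.
Round up.

n = 12 pairs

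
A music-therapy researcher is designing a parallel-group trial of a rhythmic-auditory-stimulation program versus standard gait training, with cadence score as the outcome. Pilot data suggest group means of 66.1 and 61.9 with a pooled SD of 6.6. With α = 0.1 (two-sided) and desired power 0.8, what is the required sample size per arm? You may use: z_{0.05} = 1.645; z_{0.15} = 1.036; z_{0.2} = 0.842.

Cohen's d = |M₁ − M₂| / SD_pooled = |66.1 − 61.9| / 6.6 = 4.2 / 6.6 = 0.636.
For two independent groups with equal n: n = 2·((z_{α/2} + z_β) / d)².
z_{α/2} + z_β = 1.645 + 0.842 = 2.487.
n = 2 × (2.487 / 0.636)² = 2 × 3.910² = 2 × 15.29 = 30.6.
Round up to the next whole participant.

n = 31 per group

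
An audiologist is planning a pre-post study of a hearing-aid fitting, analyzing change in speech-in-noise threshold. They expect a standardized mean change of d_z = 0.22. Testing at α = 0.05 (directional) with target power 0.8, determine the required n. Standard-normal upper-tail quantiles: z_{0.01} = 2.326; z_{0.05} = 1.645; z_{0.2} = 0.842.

n = 128 pairs

For a paired (one-sample on differences) test: n = ((z_{α} + z_β) / d)².
z_{α} + z_β = 1.645 + 0.842 = 2.487.
n = (2.487 / 0.22)² = 11.305² = 127.79.
Round up.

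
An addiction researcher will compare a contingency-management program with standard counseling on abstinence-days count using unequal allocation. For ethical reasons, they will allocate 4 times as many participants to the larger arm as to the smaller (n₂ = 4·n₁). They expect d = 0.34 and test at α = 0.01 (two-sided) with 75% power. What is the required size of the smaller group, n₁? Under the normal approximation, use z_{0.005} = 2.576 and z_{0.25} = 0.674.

n₁ = 115

With allocation ratio k = n₂/n₁ = 4, Var(x̄₁−x̄₂) = σ²(1/n₁ + 1/(k·n₁)) = σ²·(k+1)/(k·n₁).
So n₁ = (1 + 1/k)·((z_{α/2} + z_β)/d)² = 1.250 × (3.250/0.34)².
n₁ = 1.250 × 91.37 = 114.2.
Round up: n₁ = 115, giving n₂ = 4 × 115 = 460.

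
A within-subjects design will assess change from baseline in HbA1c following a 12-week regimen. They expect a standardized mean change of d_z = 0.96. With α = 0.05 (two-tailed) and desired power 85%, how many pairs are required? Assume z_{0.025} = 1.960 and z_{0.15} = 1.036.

n = 10 pairs

For a paired (one-sample on differences) test: n = ((z_{α/2} + z_β) / d)².
z_{α/2} + z_β = 1.960 + 1.036 = 2.996.
n = (2.996 / 0.96)² = 3.121² = 9.74.
Round up.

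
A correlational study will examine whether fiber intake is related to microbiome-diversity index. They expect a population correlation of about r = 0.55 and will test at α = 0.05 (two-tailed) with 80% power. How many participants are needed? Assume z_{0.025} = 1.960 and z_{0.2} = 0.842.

Fisher's z: C = ½·ln((1+r)/(1−r)) = ½·ln(3.4444) = 0.6184.
n = ((z_{α/2} + z_β)/C)² + 3.
(1.960 + 0.842) / 0.6184 = 2.802 / 0.6184 = 4.531.
n = 4.531² + 3 = 20.53 + 3 = 23.5.
Round up.

n = 24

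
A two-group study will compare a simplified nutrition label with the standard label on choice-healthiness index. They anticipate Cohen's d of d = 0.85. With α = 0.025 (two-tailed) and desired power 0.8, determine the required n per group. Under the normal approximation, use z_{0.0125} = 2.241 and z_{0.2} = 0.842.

For two independent groups with equal n: n = 2·((z_{α/2} + z_β) / d)².
z_{α/2} + z_β = 2.241 + 0.842 = 3.083.
n = 2 × (3.083 / 0.85)² = 2 × 3.627² = 2 × 13.16 = 26.3.
Round up to the next whole participant.

n = 27 per group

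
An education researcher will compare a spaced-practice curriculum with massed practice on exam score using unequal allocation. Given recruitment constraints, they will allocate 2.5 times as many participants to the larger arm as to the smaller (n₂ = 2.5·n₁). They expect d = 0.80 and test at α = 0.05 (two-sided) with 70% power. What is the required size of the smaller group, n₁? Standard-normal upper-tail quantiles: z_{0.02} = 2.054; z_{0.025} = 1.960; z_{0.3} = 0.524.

With allocation ratio k = n₂/n₁ = 2.5, Var(x̄₁−x̄₂) = σ²(1/n₁ + 1/(k·n₁)) = σ²·(k+1)/(k·n₁).
So n₁ = (1 + 1/k)·((z_{α/2} + z_β)/d)² = 1.400 × (2.484/0.80)².
n₁ = 1.400 × 9.64 = 13.5.
Round up: n₁ = 14, giving n₂ = 2.5 × 14 = 35.

n₁ = 14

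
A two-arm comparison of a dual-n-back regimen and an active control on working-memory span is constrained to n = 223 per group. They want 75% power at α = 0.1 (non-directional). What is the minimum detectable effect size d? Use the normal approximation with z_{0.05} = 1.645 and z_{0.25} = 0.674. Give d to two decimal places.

d_min ≈ 0.22

For two independent groups of n = 223 each: d_min = (z_{α/2} + z_β)·√(2/n).
z-sum = 1.645 + 0.674 = 2.319.
d_min = 2.319 × √(2/223) = 2.319 × 0.0947 = 0.220.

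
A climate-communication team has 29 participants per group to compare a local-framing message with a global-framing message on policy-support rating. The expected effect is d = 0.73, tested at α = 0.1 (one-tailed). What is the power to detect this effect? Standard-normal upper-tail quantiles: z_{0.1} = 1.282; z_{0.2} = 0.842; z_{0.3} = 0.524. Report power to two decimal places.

For two equal groups, power = Φ(d·√(n/2) − z_{α}).
d·√(n/2) = 0.73 × √(29/2) = 0.73 × 3.808 = 2.780.
z_β = 2.780 − 1.282 = 1.498.
Power = Φ(1.498) = 0.933.

power ≈ 0.93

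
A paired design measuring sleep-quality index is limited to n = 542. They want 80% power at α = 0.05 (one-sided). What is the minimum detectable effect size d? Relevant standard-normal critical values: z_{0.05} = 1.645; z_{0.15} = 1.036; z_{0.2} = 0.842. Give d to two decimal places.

d_min ≈ 0.11

For a single sample (or paired design) of n = 542: d_min = (z_{α} + z_β)/√n.
z-sum = 1.645 + 0.842 = 2.487.
d_min = 2.487 / √542 = 2.487 / 23.281 = 0.107.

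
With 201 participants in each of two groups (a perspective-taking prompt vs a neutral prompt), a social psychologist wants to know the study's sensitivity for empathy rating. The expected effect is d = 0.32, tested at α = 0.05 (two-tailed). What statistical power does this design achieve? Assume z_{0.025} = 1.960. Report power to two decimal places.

power ≈ 0.89

For two equal groups, power = Φ(d·√(n/2) − z_{α/2}).
d·√(n/2) = 0.32 × √(201/2) = 0.32 × 10.025 = 3.208.
z_β = 3.208 − 1.960 = 1.248.
Power = Φ(1.248) = 0.894.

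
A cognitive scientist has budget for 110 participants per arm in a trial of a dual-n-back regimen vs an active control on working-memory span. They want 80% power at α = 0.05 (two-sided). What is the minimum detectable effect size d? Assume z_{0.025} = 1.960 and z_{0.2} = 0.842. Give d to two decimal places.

d_min ≈ 0.38

For two independent groups of n = 110 each: d_min = (z_{α/2} + z_β)·√(2/n).
z-sum = 1.960 + 0.842 = 2.802.
d_min = 2.802 × √(2/110) = 2.802 × 0.1348 = 0.378.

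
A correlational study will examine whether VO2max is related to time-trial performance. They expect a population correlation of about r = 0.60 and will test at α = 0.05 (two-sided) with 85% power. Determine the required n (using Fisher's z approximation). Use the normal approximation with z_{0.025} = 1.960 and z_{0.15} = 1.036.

n = 22

Fisher's z: C = ½·ln((1+r)/(1−r)) = ½·ln(4.0000) = 0.6931.
n = ((z_{α/2} + z_β)/C)² + 3.
(1.960 + 1.036) / 0.6931 = 2.996 / 0.6931 = 4.323.
n = 4.323² + 3 = 18.68 + 3 = 21.7.
Round up.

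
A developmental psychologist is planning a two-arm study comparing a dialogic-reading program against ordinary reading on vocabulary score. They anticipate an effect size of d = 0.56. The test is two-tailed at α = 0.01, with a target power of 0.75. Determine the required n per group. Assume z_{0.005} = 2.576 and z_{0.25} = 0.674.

For two independent groups with equal n: n = 2·((z_{α/2} + z_β) / d)².
z_{α/2} + z_β = 2.576 + 0.674 = 3.250.
n = 2 × (3.250 / 0.56)² = 2 × 5.804² = 2 × 33.68 = 67.4.
Round up to the next whole participant.

n = 68 per group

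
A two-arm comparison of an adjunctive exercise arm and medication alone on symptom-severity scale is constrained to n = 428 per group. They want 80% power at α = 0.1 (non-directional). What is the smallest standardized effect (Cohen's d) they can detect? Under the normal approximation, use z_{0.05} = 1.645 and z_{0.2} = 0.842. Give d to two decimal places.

For two independent groups of n = 428 each: d_min = (z_{α/2} + z_β)·√(2/n).
z-sum = 1.645 + 0.842 = 2.487.
d_min = 2.487 × √(2/428) = 2.487 × 0.0684 = 0.170.

d_min ≈ 0.17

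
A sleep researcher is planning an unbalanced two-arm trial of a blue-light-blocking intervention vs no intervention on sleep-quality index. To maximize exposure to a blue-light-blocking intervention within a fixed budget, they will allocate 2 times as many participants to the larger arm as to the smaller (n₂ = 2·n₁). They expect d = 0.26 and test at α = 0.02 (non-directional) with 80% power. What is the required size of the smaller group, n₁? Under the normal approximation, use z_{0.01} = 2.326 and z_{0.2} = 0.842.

With allocation ratio k = n₂/n₁ = 2, Var(x̄₁−x̄₂) = σ²(1/n₁ + 1/(k·n₁)) = σ²·(k+1)/(k·n₁).
So n₁ = (1 + 1/k)·((z_{α/2} + z_β)/d)² = 1.500 × (3.168/0.26)².
n₁ = 1.500 × 148.46 = 222.7.
Round up: n₁ = 223, giving n₂ = 2 × 223 = 446.

n₁ = 223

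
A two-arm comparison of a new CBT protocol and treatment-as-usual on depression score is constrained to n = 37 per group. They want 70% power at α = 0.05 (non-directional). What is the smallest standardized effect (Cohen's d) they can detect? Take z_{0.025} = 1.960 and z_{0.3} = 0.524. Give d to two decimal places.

For two independent groups of n = 37 each: d_min = (z_{α/2} + z_β)·√(2/n).
z-sum = 1.960 + 0.524 = 2.484.
d_min = 2.484 × √(2/37) = 2.484 × 0.2325 = 0.578.

d_min ≈ 0.58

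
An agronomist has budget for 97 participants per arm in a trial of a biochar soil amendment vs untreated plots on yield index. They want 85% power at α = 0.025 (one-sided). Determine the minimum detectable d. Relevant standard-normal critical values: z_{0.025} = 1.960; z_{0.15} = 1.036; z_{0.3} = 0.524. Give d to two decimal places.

d_min ≈ 0.43

For two independent groups of n = 97 each: d_min = (z_{α} + z_β)·√(2/n).
z-sum = 1.960 + 1.036 = 2.996.
d_min = 2.996 × √(2/97) = 2.996 × 0.1436 = 0.430.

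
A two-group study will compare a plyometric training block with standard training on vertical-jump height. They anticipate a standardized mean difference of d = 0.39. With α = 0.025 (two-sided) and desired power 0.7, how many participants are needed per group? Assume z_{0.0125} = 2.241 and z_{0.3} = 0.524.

n = 101 per group

For two independent groups with equal n: n = 2·((z_{α/2} + z_β) / d)².
z_{α/2} + z_β = 2.241 + 0.524 = 2.765.
n = 2 × (2.765 / 0.39)² = 2 × 7.090² = 2 × 50.26 = 100.5.
Round up to the next whole participant.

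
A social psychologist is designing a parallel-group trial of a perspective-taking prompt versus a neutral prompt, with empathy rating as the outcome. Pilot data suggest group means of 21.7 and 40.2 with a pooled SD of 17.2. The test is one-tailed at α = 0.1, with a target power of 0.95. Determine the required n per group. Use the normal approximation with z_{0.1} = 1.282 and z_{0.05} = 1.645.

Cohen's d = |M₁ − M₂| / SD_pooled = |21.7 − 40.2| / 17.2 = 18.5 / 17.2 = 1.076.
For two independent groups with equal n: n = 2·((z_{α} + z_β) / d)².
z_{α} + z_β = 1.282 + 1.645 = 2.927.
n = 2 × (2.927 / 1.076)² = 2 × 2.720² = 2 × 7.40 = 14.8.
Round up to the next whole participant.

n = 15 per group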